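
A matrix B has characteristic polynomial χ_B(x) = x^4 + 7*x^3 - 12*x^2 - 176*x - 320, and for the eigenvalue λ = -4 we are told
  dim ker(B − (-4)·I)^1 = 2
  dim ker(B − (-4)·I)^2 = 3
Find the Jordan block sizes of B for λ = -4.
Block sizes for λ = -4: [2, 1]

From the dimensions of kernels of powers, the number of Jordan blocks of size at least j is d_j − d_{j−1} where d_j = dim ker(N^j) (with d_0 = 0). Computing the differences gives [2, 1].
The number of blocks of size exactly k is (#blocks of size ≥ k) − (#blocks of size ≥ k + 1), so the partition is: 1 block(s) of size 1, 1 block(s) of size 2.
In nonincreasing order the block sizes are [2, 1].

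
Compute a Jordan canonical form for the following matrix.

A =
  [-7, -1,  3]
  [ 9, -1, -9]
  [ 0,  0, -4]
J_2(-4) ⊕ J_1(-4)

The characteristic polynomial is
  det(x·I − A) = x^3 + 12*x^2 + 48*x + 64 = (x + 4)^3

Eigenvalues and multiplicities (the geometric multiplicity of λ is n − rank(A − λI), which equals the number of Jordan blocks for λ):
  λ = -4: algebraic multiplicity = 3, geometric multiplicity = 2

Determining the block sizes for each eigenvalue:
  λ = -4: 2 blocks summing to 3 forces exactly one block of size 2 and the rest size 1 → block sizes [2, 1]

Assembling the blocks gives a Jordan form
J =
  [-4,  1,  0]
  [ 0, -4,  0]
  [ 0,  0, -4]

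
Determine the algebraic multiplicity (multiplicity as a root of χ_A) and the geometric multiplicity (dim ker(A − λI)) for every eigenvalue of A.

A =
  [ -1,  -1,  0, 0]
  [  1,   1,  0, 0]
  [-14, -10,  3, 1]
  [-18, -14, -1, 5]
λ = 0: alg = 2, geom = 1; λ = 4: alg = 2, geom = 1

Step 1 — factor the characteristic polynomial to read off the algebraic multiplicities:
  χ_A(x) = x^2*(x - 4)^2

Step 2 — compute geometric multiplicities via the rank-nullity identity g(λ) = n − rank(A − λI):
  rank(A − (0)·I) = 3, so dim ker(A − (0)·I) = n − 3 = 1
  rank(A − (4)·I) = 3, so dim ker(A − (4)·I) = n − 3 = 1

Summary:
  λ = 0: algebraic multiplicity = 2, geometric multiplicity = 1
  λ = 4: algebraic multiplicity = 2, geometric multiplicity = 1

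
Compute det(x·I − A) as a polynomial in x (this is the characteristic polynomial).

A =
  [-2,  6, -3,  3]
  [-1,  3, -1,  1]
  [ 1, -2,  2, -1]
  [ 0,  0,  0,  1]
x^4 - 4*x^3 + 6*x^2 - 4*x + 1

Expanding det(x·I − A) (e.g. by cofactor expansion or by noting that A is similar to its Jordan form J, which has the same characteristic polynomial as A) gives
  χ_A(x) = x^4 - 4*x^3 + 6*x^2 - 4*x + 1
which factors as (x - 1)^4. The eigenvalues (with algebraic multiplicities) are λ = 1 with multiplicity 4.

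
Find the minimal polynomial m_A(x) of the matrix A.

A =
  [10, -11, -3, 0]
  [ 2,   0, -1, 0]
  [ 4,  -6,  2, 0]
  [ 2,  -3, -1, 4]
x^3 - 12*x^2 + 48*x - 64

The characteristic polynomial is χ_A(x) = (x - 4)^4, so the eigenvalues are known. The minimal polynomial is
  m_A(x) = Π_λ (x − λ)^{k_λ}
where k_λ is the size of the *largest* Jordan block for λ (equivalently, the smallest k with (A − λI)^k v = 0 for every generalised eigenvector v of λ).

  λ = 4: largest Jordan block has size 3, contributing (x − 4)^3

So m_A(x) = (x - 4)^3 = x^3 - 12*x^2 + 48*x - 64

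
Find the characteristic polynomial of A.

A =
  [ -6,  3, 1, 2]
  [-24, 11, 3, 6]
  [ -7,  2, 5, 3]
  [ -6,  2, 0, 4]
x^4 - 14*x^3 + 72*x^2 - 160*x + 128

Expanding det(x·I − A) (e.g. by cofactor expansion or by noting that A is similar to its Jordan form J, which has the same characteristic polynomial as A) gives
  χ_A(x) = x^4 - 14*x^3 + 72*x^2 - 160*x + 128
which factors as (x - 4)^3*(x - 2). The eigenvalues (with algebraic multiplicities) are λ = 2 with multiplicity 1, λ = 4 with multiplicity 3.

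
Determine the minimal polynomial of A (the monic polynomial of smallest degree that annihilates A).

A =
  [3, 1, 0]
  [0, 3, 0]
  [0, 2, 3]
x^2 - 6*x + 9

The characteristic polynomial is χ_A(x) = (x - 3)^3, so the eigenvalues are known. The minimal polynomial is
  m_A(x) = Π_λ (x − λ)^{k_λ}
where k_λ is the size of the *largest* Jordan block for λ (equivalently, the smallest k with (A − λI)^k v = 0 for every generalised eigenvector v of λ).

  λ = 3: largest Jordan block has size 2, contributing (x − 3)^2

So m_A(x) = (x - 3)^2 = x^2 - 6*x + 9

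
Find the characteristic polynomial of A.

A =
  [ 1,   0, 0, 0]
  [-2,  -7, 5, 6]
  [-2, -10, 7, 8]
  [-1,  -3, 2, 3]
x^4 - 4*x^3 + 6*x^2 - 4*x + 1

Expanding det(x·I − A) (e.g. by cofactor expansion or by noting that A is similar to its Jordan form J, which has the same characteristic polynomial as A) gives
  χ_A(x) = x^4 - 4*x^3 + 6*x^2 - 4*x + 1
which factors as (x - 1)^4. The eigenvalues (with algebraic multiplicities) are λ = 1 with multiplicity 4.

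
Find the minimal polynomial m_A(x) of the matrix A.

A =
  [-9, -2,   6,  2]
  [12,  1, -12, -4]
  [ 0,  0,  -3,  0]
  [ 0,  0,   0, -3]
x^2 + 8*x + 15

The characteristic polynomial is χ_A(x) = (x + 3)^3*(x + 5), so the eigenvalues are known. The minimal polynomial is
  m_A(x) = Π_λ (x − λ)^{k_λ}
where k_λ is the size of the *largest* Jordan block for λ (equivalently, the smallest k with (A − λI)^k v = 0 for every generalised eigenvector v of λ).

  λ = -5: largest Jordan block has size 1, contributing (x + 5)
  λ = -3: largest Jordan block has size 1, contributing (x + 3)

So m_A(x) = (x + 3)*(x + 5) = x^2 + 8*x + 15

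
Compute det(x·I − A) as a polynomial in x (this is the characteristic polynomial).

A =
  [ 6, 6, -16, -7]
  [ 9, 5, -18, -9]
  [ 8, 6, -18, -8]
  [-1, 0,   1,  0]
x^4 + 7*x^3 + 15*x^2 + 13*x + 4

Expanding det(x·I − A) (e.g. by cofactor expansion or by noting that A is similar to its Jordan form J, which has the same characteristic polynomial as A) gives
  χ_A(x) = x^4 + 7*x^3 + 15*x^2 + 13*x + 4
which factors as (x + 1)^3*(x + 4). The eigenvalues (with algebraic multiplicities) are λ = -4 with multiplicity 1, λ = -1 with multiplicity 3.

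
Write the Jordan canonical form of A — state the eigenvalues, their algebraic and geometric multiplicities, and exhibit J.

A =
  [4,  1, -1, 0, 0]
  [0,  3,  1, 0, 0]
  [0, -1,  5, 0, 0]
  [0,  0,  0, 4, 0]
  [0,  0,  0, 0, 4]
J_2(4) ⊕ J_1(4) ⊕ J_1(4) ⊕ J_1(4)

The characteristic polynomial is
  det(x·I − A) = x^5 - 20*x^4 + 160*x^3 - 640*x^2 + 1280*x - 1024 = (x - 4)^5

Eigenvalues and multiplicities (the geometric multiplicity of λ is n − rank(A − λI), which equals the number of Jordan blocks for λ):
  λ = 4: algebraic multiplicity = 5, geometric multiplicity = 4

Determining the block sizes for each eigenvalue:
  λ = 4: 4 blocks summing to 5 forces exactly one block of size 2 and the rest size 1 → block sizes [2, 1, 1, 1]

Assembling the blocks gives a Jordan form
J =
  [4, 1, 0, 0, 0]
  [0, 4, 0, 0, 0]
  [0, 0, 4, 0, 0]
  [0, 0, 0, 4, 0]
  [0, 0, 0, 0, 4]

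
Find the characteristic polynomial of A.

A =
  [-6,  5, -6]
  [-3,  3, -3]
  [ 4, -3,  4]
x^3 - x^2

Expanding det(x·I − A) (e.g. by cofactor expansion or by noting that A is similar to its Jordan form J, which has the same characteristic polynomial as A) gives
  χ_A(x) = x^3 - x^2
which factors as x^2*(x - 1). The eigenvalues (with algebraic multiplicities) are λ = 0 with multiplicity 2, λ = 1 with multiplicity 1.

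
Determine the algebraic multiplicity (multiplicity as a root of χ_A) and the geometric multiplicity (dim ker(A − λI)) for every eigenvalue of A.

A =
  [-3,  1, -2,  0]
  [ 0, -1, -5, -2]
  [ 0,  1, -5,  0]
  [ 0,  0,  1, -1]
λ = -3: alg = 2, geom = 2; λ = -2: alg = 2, geom = 1

Step 1 — factor the characteristic polynomial to read off the algebraic multiplicities:
  χ_A(x) = (x + 2)^2*(x + 3)^2

Step 2 — compute geometric multiplicities via the rank-nullity identity g(λ) = n − rank(A − λI):
  rank(A − (-3)·I) = 2, so dim ker(A − (-3)·I) = n − 2 = 2
  rank(A − (-2)·I) = 3, so dim ker(A − (-2)·I) = n − 3 = 1

Summary:
  λ = -3: algebraic multiplicity = 2, geometric multiplicity = 2
  λ = -2: algebraic multiplicity = 2, geometric multiplicity = 1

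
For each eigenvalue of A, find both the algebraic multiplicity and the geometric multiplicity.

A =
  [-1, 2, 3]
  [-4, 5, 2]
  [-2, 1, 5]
λ = 3: alg = 3, geom = 1

Step 1 — factor the characteristic polynomial to read off the algebraic multiplicities:
  χ_A(x) = (x - 3)^3

Step 2 — compute geometric multiplicities via the rank-nullity identity g(λ) = n − rank(A − λI):
  rank(A − (3)·I) = 2, so dim ker(A − (3)·I) = n − 2 = 1

Summary:
  λ = 3: algebraic multiplicity = 3, geometric multiplicity = 1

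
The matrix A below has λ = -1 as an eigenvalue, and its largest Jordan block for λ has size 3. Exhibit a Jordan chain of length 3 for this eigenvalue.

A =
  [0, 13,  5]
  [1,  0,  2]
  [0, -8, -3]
A Jordan chain for λ = -1 of length 3:
v_1 = (14, 2, -8)ᵀ
v_2 = (1, 1, 0)ᵀ
v_3 = (1, 0, 0)ᵀ

Let N = A − (-1)·I. We want v_3 with N^3 v_3 = 0 but N^2 v_3 ≠ 0; then v_{j-1} := N · v_j for j = 3, …, 2.

Pick v_3 = (1, 0, 0)ᵀ.
Then v_2 = N · v_3 = (1, 1, 0)ᵀ.
Then v_1 = N · v_2 = (14, 2, -8)ᵀ.

Sanity check: (A − (-1)·I) v_1 = (0, 0, 0)ᵀ = 0. ✓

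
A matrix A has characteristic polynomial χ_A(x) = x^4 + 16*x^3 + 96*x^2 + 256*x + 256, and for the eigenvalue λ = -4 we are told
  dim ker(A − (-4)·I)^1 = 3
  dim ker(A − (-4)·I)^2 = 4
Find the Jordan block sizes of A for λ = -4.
Block sizes for λ = -4: [2, 1, 1]

From the dimensions of kernels of powers, the number of Jordan blocks of size at least j is d_j − d_{j−1} where d_j = dim ker(N^j) (with d_0 = 0). Computing the differences gives [3, 1].
The number of blocks of size exactly k is (#blocks of size ≥ k) − (#blocks of size ≥ k + 1), so the partition is: 2 block(s) of size 1, 1 block(s) of size 2.
In nonincreasing order the block sizes are [2, 1, 1].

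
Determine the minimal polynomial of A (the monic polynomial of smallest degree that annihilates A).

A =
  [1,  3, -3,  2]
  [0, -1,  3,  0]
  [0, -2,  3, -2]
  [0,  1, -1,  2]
x^4 - 5*x^3 + 9*x^2 - 7*x + 2

The characteristic polynomial is χ_A(x) = (x - 2)*(x - 1)^3, so the eigenvalues are known. The minimal polynomial is
  m_A(x) = Π_λ (x − λ)^{k_λ}
where k_λ is the size of the *largest* Jordan block for λ (equivalently, the smallest k with (A − λI)^k v = 0 for every generalised eigenvector v of λ).

  λ = 1: largest Jordan block has size 3, contributing (x − 1)^3
  λ = 2: largest Jordan block has size 1, contributing (x − 2)

So m_A(x) = (x - 2)*(x - 1)^3 = x^4 - 5*x^3 + 9*x^2 - 7*x + 2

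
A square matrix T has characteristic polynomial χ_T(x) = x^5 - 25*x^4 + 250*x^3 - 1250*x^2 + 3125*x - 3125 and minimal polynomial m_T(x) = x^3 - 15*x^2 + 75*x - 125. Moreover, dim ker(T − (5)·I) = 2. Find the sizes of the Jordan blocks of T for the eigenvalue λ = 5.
Block sizes for λ = 5: [3, 2]

Step 1 — from the characteristic polynomial, algebraic multiplicity of λ = 5 is 5. From dim ker(T − (5)·I) = 2, there are exactly 2 Jordan blocks for λ = 5.
Step 2 — from the minimal polynomial, the factor (x − 5)^3 tells us the largest block for λ = 5 has size 3.
Step 3 — with total size 5, 2 blocks, and largest block 3, the block sizes (in nonincreasing order) are [3, 2].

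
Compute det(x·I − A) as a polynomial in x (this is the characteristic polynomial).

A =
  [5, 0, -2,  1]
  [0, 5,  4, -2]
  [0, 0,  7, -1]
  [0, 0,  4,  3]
x^4 - 20*x^3 + 150*x^2 - 500*x + 625

Expanding det(x·I − A) (e.g. by cofactor expansion or by noting that A is similar to its Jordan form J, which has the same characteristic polynomial as A) gives
  χ_A(x) = x^4 - 20*x^3 + 150*x^2 - 500*x + 625
which factors as (x - 5)^4. The eigenvalues (with algebraic multiplicities) are λ = 5 with multiplicity 4.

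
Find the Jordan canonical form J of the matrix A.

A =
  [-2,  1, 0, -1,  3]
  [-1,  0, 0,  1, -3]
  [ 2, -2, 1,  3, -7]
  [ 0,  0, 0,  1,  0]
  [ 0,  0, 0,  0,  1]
J_2(-1) ⊕ J_2(1) ⊕ J_1(1)

The characteristic polynomial is
  det(x·I − A) = x^5 - x^4 - 2*x^3 + 2*x^2 + x - 1 = (x - 1)^3*(x + 1)^2

Eigenvalues and multiplicities (the geometric multiplicity of λ is n − rank(A − λI), which equals the number of Jordan blocks for λ):
  λ = -1: algebraic multiplicity = 2, geometric multiplicity = 1
  λ = 1: algebraic multiplicity = 3, geometric multiplicity = 2

Determining the block sizes for each eigenvalue:
  λ = -1: one block (gm = 1), so the single block has size am = 2 → block sizes [2]
  λ = 1: 2 blocks summing to 3 forces exactly one block of size 2 and the rest size 1 → block sizes [2, 1]

Assembling the blocks gives a Jordan form
J =
  [-1,  1, 0, 0, 0]
  [ 0, -1, 0, 0, 0]
  [ 0,  0, 1, 1, 0]
  [ 0,  0, 0, 1, 0]
  [ 0,  0, 0, 0, 1]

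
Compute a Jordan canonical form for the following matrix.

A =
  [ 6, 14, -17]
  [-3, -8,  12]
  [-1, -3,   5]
J_3(1)

The characteristic polynomial is
  det(x·I − A) = x^3 - 3*x^2 + 3*x - 1 = (x - 1)^3

Eigenvalues and multiplicities (the geometric multiplicity of λ is n − rank(A − λI), which equals the number of Jordan blocks for λ):
  λ = 1: algebraic multiplicity = 3, geometric multiplicity = 1

Determining the block sizes for each eigenvalue:
  λ = 1: one block (gm = 1), so the single block has size am = 3 → block sizes [3]

Assembling the blocks gives a Jordan form
J =
  [1, 1, 0]
  [0, 1, 1]
  [0, 0, 1]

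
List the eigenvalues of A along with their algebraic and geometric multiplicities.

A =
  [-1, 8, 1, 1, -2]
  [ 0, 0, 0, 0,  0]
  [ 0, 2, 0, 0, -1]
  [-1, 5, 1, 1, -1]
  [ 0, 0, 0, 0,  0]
λ = 0: alg = 5, geom = 2

Step 1 — factor the characteristic polynomial to read off the algebraic multiplicities:
  χ_A(x) = x^5

Step 2 — compute geometric multiplicities via the rank-nullity identity g(λ) = n − rank(A − λI):
  rank(A − (0)·I) = 3, so dim ker(A − (0)·I) = n − 3 = 2

Summary:
  λ = 0: algebraic multiplicity = 5, geometric multiplicity = 2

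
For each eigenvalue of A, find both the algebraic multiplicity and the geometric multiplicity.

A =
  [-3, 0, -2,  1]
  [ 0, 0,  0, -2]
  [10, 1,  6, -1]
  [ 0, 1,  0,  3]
λ = 1: alg = 2, geom = 1; λ = 2: alg = 2, geom = 2

Step 1 — factor the characteristic polynomial to read off the algebraic multiplicities:
  χ_A(x) = (x - 2)^2*(x - 1)^2

Step 2 — compute geometric multiplicities via the rank-nullity identity g(λ) = n − rank(A − λI):
  rank(A − (1)·I) = 3, so dim ker(A − (1)·I) = n − 3 = 1
  rank(A − (2)·I) = 2, so dim ker(A − (2)·I) = n − 2 = 2

Summary:
  λ = 1: algebraic multiplicity = 2, geometric multiplicity = 1
  λ = 2: algebraic multiplicity = 2, geometric multiplicity = 2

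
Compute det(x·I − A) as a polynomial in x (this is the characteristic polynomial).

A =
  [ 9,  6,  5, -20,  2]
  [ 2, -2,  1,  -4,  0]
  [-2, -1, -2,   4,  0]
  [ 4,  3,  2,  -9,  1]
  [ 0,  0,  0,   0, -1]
x^5 + 5*x^4 + 10*x^3 + 10*x^2 + 5*x + 1

Expanding det(x·I − A) (e.g. by cofactor expansion or by noting that A is similar to its Jordan form J, which has the same characteristic polynomial as A) gives
  χ_A(x) = x^5 + 5*x^4 + 10*x^3 + 10*x^2 + 5*x + 1
which factors as (x + 1)^5. The eigenvalues (with algebraic multiplicities) are λ = -1 with multiplicity 5.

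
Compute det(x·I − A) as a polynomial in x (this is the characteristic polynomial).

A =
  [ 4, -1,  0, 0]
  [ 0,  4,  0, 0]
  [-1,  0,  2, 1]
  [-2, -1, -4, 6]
x^4 - 16*x^3 + 96*x^2 - 256*x + 256

Expanding det(x·I − A) (e.g. by cofactor expansion or by noting that A is similar to its Jordan form J, which has the same characteristic polynomial as A) gives
  χ_A(x) = x^4 - 16*x^3 + 96*x^2 - 256*x + 256
which factors as (x - 4)^4. The eigenvalues (with algebraic multiplicities) are λ = 4 with multiplicity 4.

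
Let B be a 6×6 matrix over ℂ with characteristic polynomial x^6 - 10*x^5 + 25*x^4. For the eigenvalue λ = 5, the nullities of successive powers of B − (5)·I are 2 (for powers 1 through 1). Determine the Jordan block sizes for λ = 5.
Block sizes for λ = 5: [1, 1]

From the dimensions of kernels of powers, the number of Jordan blocks of size at least j is d_j − d_{j−1} where d_j = dim ker(N^j) (with d_0 = 0). Computing the differences gives [2].
The number of blocks of size exactly k is (#blocks of size ≥ k) − (#blocks of size ≥ k + 1), so the partition is: 2 block(s) of size 1.
In nonincreasing order the block sizes are [1, 1].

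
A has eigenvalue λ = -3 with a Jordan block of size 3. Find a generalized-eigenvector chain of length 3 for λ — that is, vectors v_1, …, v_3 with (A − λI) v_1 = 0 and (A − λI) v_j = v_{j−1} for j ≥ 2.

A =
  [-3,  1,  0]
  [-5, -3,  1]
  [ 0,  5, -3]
A Jordan chain for λ = -3 of length 3:
v_1 = (-5, 0, -25)ᵀ
v_2 = (0, -5, 0)ᵀ
v_3 = (1, 0, 0)ᵀ

Let N = A − (-3)·I. We want v_3 with N^3 v_3 = 0 but N^2 v_3 ≠ 0; then v_{j-1} := N · v_j for j = 3, …, 2.

Pick v_3 = (1, 0, 0)ᵀ.
Then v_2 = N · v_3 = (0, -5, 0)ᵀ.
Then v_1 = N · v_2 = (-5, 0, -25)ᵀ.

Sanity check: (A − (-3)·I) v_1 = (0, 0, 0)ᵀ = 0. ✓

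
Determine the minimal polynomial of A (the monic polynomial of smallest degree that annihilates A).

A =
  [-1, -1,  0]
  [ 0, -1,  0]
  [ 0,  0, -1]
x^2 + 2*x + 1

The characteristic polynomial is χ_A(x) = (x + 1)^3, so the eigenvalues are known. The minimal polynomial is
  m_A(x) = Π_λ (x − λ)^{k_λ}
where k_λ is the size of the *largest* Jordan block for λ (equivalently, the smallest k with (A − λI)^k v = 0 for every generalised eigenvector v of λ).

  λ = -1: largest Jordan block has size 2, contributing (x + 1)^2

So m_A(x) = (x + 1)^2 = x^2 + 2*x + 1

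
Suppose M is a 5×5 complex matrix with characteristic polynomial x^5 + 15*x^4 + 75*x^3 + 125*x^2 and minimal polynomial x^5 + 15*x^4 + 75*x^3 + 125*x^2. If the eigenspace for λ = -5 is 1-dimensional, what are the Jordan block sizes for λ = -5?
Block sizes for λ = -5: [3]

Step 1 — from the characteristic polynomial, algebraic multiplicity of λ = -5 is 3. From dim ker(M − (-5)·I) = 1, there are exactly 1 Jordan blocks for λ = -5.
Step 2 — from the minimal polynomial, the factor (x + 5)^3 tells us the largest block for λ = -5 has size 3.
Step 3 — with total size 3, 1 blocks, and largest block 3, the block sizes (in nonincreasing order) are [3].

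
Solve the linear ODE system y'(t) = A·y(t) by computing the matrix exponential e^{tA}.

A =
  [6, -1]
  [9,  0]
e^{tA} =
  [3*t*exp(3*t) + exp(3*t), -t*exp(3*t)]
  [9*t*exp(3*t), -3*t*exp(3*t) + exp(3*t)]

Strategy: write A = P · J · P⁻¹ where J is a Jordan canonical form, so e^{tA} = P · e^{tJ} · P⁻¹, and e^{tJ} can be computed block-by-block.

A has Jordan form
J =
  [3, 1]
  [0, 3]
(up to reordering of blocks).

Per-block formulas:
  For a 2×2 Jordan block J_2(3): exp(t · J_2(3)) = e^(3t)·(I + t·N), where N is the 2×2 nilpotent shift.

After assembling e^{tJ} and conjugating by P, we get:

e^{tA} =
  [3*t*exp(3*t) + exp(3*t), -t*exp(3*t)]
  [9*t*exp(3*t), -3*t*exp(3*t) + exp(3*t)]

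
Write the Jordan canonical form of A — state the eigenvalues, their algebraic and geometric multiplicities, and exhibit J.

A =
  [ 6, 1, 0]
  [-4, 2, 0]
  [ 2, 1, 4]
J_2(4) ⊕ J_1(4)

The characteristic polynomial is
  det(x·I − A) = x^3 - 12*x^2 + 48*x - 64 = (x - 4)^3

Eigenvalues and multiplicities (the geometric multiplicity of λ is n − rank(A − λI), which equals the number of Jordan blocks for λ):
  λ = 4: algebraic multiplicity = 3, geometric multiplicity = 2

Determining the block sizes for each eigenvalue:
  λ = 4: 2 blocks summing to 3 forces exactly one block of size 2 and the rest size 1 → block sizes [2, 1]

Assembling the blocks gives a Jordan form
J =
  [4, 1, 0]
  [0, 4, 0]
  [0, 0, 4]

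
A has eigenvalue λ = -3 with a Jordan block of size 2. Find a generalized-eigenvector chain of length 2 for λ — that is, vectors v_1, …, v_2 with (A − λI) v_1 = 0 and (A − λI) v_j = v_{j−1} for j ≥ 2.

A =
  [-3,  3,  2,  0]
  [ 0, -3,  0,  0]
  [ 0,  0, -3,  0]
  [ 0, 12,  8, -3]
A Jordan chain for λ = -3 of length 2:
v_1 = (3, 0, 0, 12)ᵀ
v_2 = (0, 1, 0, 0)ᵀ

Let N = A − (-3)·I. We want v_2 with N^2 v_2 = 0 but N^1 v_2 ≠ 0; then v_{j-1} := N · v_j for j = 2, …, 2.

Pick v_2 = (0, 1, 0, 0)ᵀ.
Then v_1 = N · v_2 = (3, 0, 0, 12)ᵀ.

Sanity check: (A − (-3)·I) v_1 = (0, 0, 0, 0)ᵀ = 0. ✓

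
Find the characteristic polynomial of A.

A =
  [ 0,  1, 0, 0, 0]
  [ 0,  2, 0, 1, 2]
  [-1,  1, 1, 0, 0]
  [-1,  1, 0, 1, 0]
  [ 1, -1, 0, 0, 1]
x^5 - 5*x^4 + 10*x^3 - 10*x^2 + 5*x - 1

Expanding det(x·I − A) (e.g. by cofactor expansion or by noting that A is similar to its Jordan form J, which has the same characteristic polynomial as A) gives
  χ_A(x) = x^5 - 5*x^4 + 10*x^3 - 10*x^2 + 5*x - 1
which factors as (x - 1)^5. The eigenvalues (with algebraic multiplicities) are λ = 1 with multiplicity 5.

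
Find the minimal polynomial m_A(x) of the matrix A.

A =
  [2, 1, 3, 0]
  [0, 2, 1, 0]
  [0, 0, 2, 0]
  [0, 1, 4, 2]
x^3 - 6*x^2 + 12*x - 8

The characteristic polynomial is χ_A(x) = (x - 2)^4, so the eigenvalues are known. The minimal polynomial is
  m_A(x) = Π_λ (x − λ)^{k_λ}
where k_λ is the size of the *largest* Jordan block for λ (equivalently, the smallest k with (A − λI)^k v = 0 for every generalised eigenvector v of λ).

  λ = 2: largest Jordan block has size 3, contributing (x − 2)^3

So m_A(x) = (x - 2)^3 = x^3 - 6*x^2 + 12*x - 8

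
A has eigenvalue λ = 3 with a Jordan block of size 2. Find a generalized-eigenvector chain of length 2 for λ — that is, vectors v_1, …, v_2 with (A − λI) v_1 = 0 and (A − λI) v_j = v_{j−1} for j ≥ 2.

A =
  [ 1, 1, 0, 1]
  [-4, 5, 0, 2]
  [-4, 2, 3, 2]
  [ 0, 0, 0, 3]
A Jordan chain for λ = 3 of length 2:
v_1 = (-2, -4, -4, 0)ᵀ
v_2 = (1, 0, 0, 0)ᵀ

Let N = A − (3)·I. We want v_2 with N^2 v_2 = 0 but N^1 v_2 ≠ 0; then v_{j-1} := N · v_j for j = 2, …, 2.

Pick v_2 = (1, 0, 0, 0)ᵀ.
Then v_1 = N · v_2 = (-2, -4, -4, 0)ᵀ.

Sanity check: (A − (3)·I) v_1 = (0, 0, 0, 0)ᵀ = 0. ✓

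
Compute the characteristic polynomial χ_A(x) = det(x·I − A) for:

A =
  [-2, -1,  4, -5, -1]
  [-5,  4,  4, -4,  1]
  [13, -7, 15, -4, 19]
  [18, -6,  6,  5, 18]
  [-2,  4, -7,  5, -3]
x^5 - 19*x^4 + 139*x^3 - 485*x^2 + 800*x - 500

Expanding det(x·I − A) (e.g. by cofactor expansion or by noting that A is similar to its Jordan form J, which has the same characteristic polynomial as A) gives
  χ_A(x) = x^5 - 19*x^4 + 139*x^3 - 485*x^2 + 800*x - 500
which factors as (x - 5)^3*(x - 2)^2. The eigenvalues (with algebraic multiplicities) are λ = 2 with multiplicity 2, λ = 5 with multiplicity 3.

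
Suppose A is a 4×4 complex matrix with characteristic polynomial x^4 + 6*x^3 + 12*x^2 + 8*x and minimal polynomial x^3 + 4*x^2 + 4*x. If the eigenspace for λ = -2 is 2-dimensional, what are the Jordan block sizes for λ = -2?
Block sizes for λ = -2: [2, 1]

Step 1 — from the characteristic polynomial, algebraic multiplicity of λ = -2 is 3. From dim ker(A − (-2)·I) = 2, there are exactly 2 Jordan blocks for λ = -2.
Step 2 — from the minimal polynomial, the factor (x + 2)^2 tells us the largest block for λ = -2 has size 2.
Step 3 — with total size 3, 2 blocks, and largest block 2, the block sizes (in nonincreasing order) are [2, 1].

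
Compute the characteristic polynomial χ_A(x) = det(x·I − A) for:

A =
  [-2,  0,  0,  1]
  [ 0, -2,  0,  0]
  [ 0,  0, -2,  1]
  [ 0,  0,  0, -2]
x^4 + 8*x^3 + 24*x^2 + 32*x + 16

Expanding det(x·I − A) (e.g. by cofactor expansion or by noting that A is similar to its Jordan form J, which has the same characteristic polynomial as A) gives
  χ_A(x) = x^4 + 8*x^3 + 24*x^2 + 32*x + 16
which factors as (x + 2)^4. The eigenvalues (with algebraic multiplicities) are λ = -2 with multiplicity 4.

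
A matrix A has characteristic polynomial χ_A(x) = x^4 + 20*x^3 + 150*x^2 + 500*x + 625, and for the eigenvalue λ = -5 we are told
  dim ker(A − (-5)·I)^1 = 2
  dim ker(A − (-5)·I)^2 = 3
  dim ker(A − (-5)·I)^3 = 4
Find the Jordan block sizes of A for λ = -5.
Block sizes for λ = -5: [3, 1]

From the dimensions of kernels of powers, the number of Jordan blocks of size at least j is d_j − d_{j−1} where d_j = dim ker(N^j) (with d_0 = 0). Computing the differences gives [2, 1, 1].
The number of blocks of size exactly k is (#blocks of size ≥ k) − (#blocks of size ≥ k + 1), so the partition is: 1 block(s) of size 1, 1 block(s) of size 3.
In nonincreasing order the block sizes are [3, 1].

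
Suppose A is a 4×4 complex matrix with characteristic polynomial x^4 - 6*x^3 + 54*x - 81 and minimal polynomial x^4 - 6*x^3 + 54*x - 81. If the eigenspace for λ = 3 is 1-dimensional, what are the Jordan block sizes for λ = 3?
Block sizes for λ = 3: [3]

Step 1 — from the characteristic polynomial, algebraic multiplicity of λ = 3 is 3. From dim ker(A − (3)·I) = 1, there are exactly 1 Jordan blocks for λ = 3.
Step 2 — from the minimal polynomial, the factor (x − 3)^3 tells us the largest block for λ = 3 has size 3.
Step 3 — with total size 3, 1 blocks, and largest block 3, the block sizes (in nonincreasing order) are [3].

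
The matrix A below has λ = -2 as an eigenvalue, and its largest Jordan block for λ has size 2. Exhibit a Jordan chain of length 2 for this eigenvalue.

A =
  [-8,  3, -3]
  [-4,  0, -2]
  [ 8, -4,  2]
A Jordan chain for λ = -2 of length 2:
v_1 = (-6, -4, 8)ᵀ
v_2 = (1, 0, 0)ᵀ

Let N = A − (-2)·I. We want v_2 with N^2 v_2 = 0 but N^1 v_2 ≠ 0; then v_{j-1} := N · v_j for j = 2, …, 2.

Pick v_2 = (1, 0, 0)ᵀ.
Then v_1 = N · v_2 = (-6, -4, 8)ᵀ.

Sanity check: (A − (-2)·I) v_1 = (0, 0, 0)ᵀ = 0. ✓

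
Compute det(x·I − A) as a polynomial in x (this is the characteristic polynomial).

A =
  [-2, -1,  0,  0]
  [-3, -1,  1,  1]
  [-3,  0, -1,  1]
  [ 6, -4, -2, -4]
x^4 + 8*x^3 + 24*x^2 + 32*x + 16

Expanding det(x·I − A) (e.g. by cofactor expansion or by noting that A is similar to its Jordan form J, which has the same characteristic polynomial as A) gives
  χ_A(x) = x^4 + 8*x^3 + 24*x^2 + 32*x + 16
which factors as (x + 2)^4. The eigenvalues (with algebraic multiplicities) are λ = -2 with multiplicity 4.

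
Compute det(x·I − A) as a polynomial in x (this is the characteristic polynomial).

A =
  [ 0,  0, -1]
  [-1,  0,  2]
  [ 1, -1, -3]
x^3 + 3*x^2 + 3*x + 1

Expanding det(x·I − A) (e.g. by cofactor expansion or by noting that A is similar to its Jordan form J, which has the same characteristic polynomial as A) gives
  χ_A(x) = x^3 + 3*x^2 + 3*x + 1
which factors as (x + 1)^3. The eigenvalues (with algebraic multiplicities) are λ = -1 with multiplicity 3.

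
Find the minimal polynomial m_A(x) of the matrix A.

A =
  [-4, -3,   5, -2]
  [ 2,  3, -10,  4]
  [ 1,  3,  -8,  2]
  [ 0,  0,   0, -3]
x^2 + 6*x + 9

The characteristic polynomial is χ_A(x) = (x + 3)^4, so the eigenvalues are known. The minimal polynomial is
  m_A(x) = Π_λ (x − λ)^{k_λ}
where k_λ is the size of the *largest* Jordan block for λ (equivalently, the smallest k with (A − λI)^k v = 0 for every generalised eigenvector v of λ).

  λ = -3: largest Jordan block has size 2, contributing (x + 3)^2

So m_A(x) = (x + 3)^2 = x^2 + 6*x + 9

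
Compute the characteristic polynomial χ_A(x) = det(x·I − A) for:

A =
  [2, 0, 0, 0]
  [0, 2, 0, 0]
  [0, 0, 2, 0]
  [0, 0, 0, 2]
x^4 - 8*x^3 + 24*x^2 - 32*x + 16

Expanding det(x·I − A) (e.g. by cofactor expansion or by noting that A is similar to its Jordan form J, which has the same characteristic polynomial as A) gives
  χ_A(x) = x^4 - 8*x^3 + 24*x^2 - 32*x + 16
which factors as (x - 2)^4. The eigenvalues (with algebraic multiplicities) are λ = 2 with multiplicity 4.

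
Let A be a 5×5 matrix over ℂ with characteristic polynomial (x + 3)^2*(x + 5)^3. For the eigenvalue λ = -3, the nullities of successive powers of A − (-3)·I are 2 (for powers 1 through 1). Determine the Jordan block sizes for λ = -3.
Block sizes for λ = -3: [1, 1]

From the dimensions of kernels of powers, the number of Jordan blocks of size at least j is d_j − d_{j−1} where d_j = dim ker(N^j) (with d_0 = 0). Computing the differences gives [2].
The number of blocks of size exactly k is (#blocks of size ≥ k) − (#blocks of size ≥ k + 1), so the partition is: 2 block(s) of size 1.
In nonincreasing order the block sizes are [1, 1].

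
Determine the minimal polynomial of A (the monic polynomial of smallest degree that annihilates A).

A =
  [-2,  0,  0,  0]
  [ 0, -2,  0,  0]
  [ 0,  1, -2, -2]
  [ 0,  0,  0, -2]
x^2 + 4*x + 4

The characteristic polynomial is χ_A(x) = (x + 2)^4, so the eigenvalues are known. The minimal polynomial is
  m_A(x) = Π_λ (x − λ)^{k_λ}
where k_λ is the size of the *largest* Jordan block for λ (equivalently, the smallest k with (A − λI)^k v = 0 for every generalised eigenvector v of λ).

  λ = -2: largest Jordan block has size 2, contributing (x + 2)^2

So m_A(x) = (x + 2)^2 = x^2 + 4*x + 4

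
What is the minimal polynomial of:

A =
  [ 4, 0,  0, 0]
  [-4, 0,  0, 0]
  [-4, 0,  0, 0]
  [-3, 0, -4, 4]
x^3 - 8*x^2 + 16*x

The characteristic polynomial is χ_A(x) = x^2*(x - 4)^2, so the eigenvalues are known. The minimal polynomial is
  m_A(x) = Π_λ (x − λ)^{k_λ}
where k_λ is the size of the *largest* Jordan block for λ (equivalently, the smallest k with (A − λI)^k v = 0 for every generalised eigenvector v of λ).

  λ = 0: largest Jordan block has size 1, contributing (x − 0)
  λ = 4: largest Jordan block has size 2, contributing (x − 4)^2

So m_A(x) = x*(x - 4)^2 = x^3 - 8*x^2 + 16*x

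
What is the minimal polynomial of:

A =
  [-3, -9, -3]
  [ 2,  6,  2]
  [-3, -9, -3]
x^2

The characteristic polynomial is χ_A(x) = x^3, so the eigenvalues are known. The minimal polynomial is
  m_A(x) = Π_λ (x − λ)^{k_λ}
where k_λ is the size of the *largest* Jordan block for λ (equivalently, the smallest k with (A − λI)^k v = 0 for every generalised eigenvector v of λ).

  λ = 0: largest Jordan block has size 2, contributing (x − 0)^2

So m_A(x) = x^2 = x^2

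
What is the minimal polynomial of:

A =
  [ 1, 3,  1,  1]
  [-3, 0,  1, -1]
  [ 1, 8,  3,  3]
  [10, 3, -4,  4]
x^3 - 6*x^2 + 12*x - 8

The characteristic polynomial is χ_A(x) = (x - 2)^4, so the eigenvalues are known. The minimal polynomial is
  m_A(x) = Π_λ (x − λ)^{k_λ}
where k_λ is the size of the *largest* Jordan block for λ (equivalently, the smallest k with (A − λI)^k v = 0 for every generalised eigenvector v of λ).

  λ = 2: largest Jordan block has size 3, contributing (x − 2)^3

So m_A(x) = (x - 2)^3 = x^3 - 6*x^2 + 12*x - 8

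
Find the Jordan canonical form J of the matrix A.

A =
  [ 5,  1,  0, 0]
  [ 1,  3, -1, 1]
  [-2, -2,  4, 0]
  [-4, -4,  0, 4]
J_3(4) ⊕ J_1(4)

The characteristic polynomial is
  det(x·I − A) = x^4 - 16*x^3 + 96*x^2 - 256*x + 256 = (x - 4)^4

Eigenvalues and multiplicities (the geometric multiplicity of λ is n − rank(A − λI), which equals the number of Jordan blocks for λ):
  λ = 4: algebraic multiplicity = 4, geometric multiplicity = 2

Determining the block sizes for each eigenvalue:
  λ = 4: with am = 4 and gm = 2, the partition is not yet determined (e.g. several partitions of 4 into 2 parts exist). Let N = A − (4)·I. Computing rank(N^1) = 2, rank(N^2) = 1, rank(N^3) = 0; the number of blocks of size ≥ j is rank(N^{j−1}) − rank(N^j), giving [2, 1, 1]. So we have 1 block(s) of size 3, 1 block(s) of size 1 → block sizes [3, 1]

Assembling the blocks gives a Jordan form
J =
  [4, 1, 0, 0]
  [0, 4, 1, 0]
  [0, 0, 4, 0]
  [0, 0, 0, 4]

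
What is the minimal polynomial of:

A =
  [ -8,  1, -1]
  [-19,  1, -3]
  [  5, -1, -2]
x^3 + 9*x^2 + 27*x + 27

The characteristic polynomial is χ_A(x) = (x + 3)^3, so the eigenvalues are known. The minimal polynomial is
  m_A(x) = Π_λ (x − λ)^{k_λ}
where k_λ is the size of the *largest* Jordan block for λ (equivalently, the smallest k with (A − λI)^k v = 0 for every generalised eigenvector v of λ).

  λ = -3: largest Jordan block has size 3, contributing (x + 3)^3

So m_A(x) = (x + 3)^3 = x^3 + 9*x^2 + 27*x + 27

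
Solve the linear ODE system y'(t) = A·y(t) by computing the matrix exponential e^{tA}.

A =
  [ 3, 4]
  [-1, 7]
e^{tA} =
  [-2*t*exp(5*t) + exp(5*t), 4*t*exp(5*t)]
  [-t*exp(5*t), 2*t*exp(5*t) + exp(5*t)]

Strategy: write A = P · J · P⁻¹ where J is a Jordan canonical form, so e^{tA} = P · e^{tJ} · P⁻¹, and e^{tJ} can be computed block-by-block.

A has Jordan form
J =
  [5, 1]
  [0, 5]
(up to reordering of blocks).

Per-block formulas:
  For a 2×2 Jordan block J_2(5): exp(t · J_2(5)) = e^(5t)·(I + t·N), where N is the 2×2 nilpotent shift.

After assembling e^{tJ} and conjugating by P, we get:

e^{tA} =
  [-2*t*exp(5*t) + exp(5*t), 4*t*exp(5*t)]
  [-t*exp(5*t), 2*t*exp(5*t) + exp(5*t)]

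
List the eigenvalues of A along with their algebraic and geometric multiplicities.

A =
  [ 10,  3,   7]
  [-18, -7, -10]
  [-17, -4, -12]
λ = -3: alg = 3, geom = 1

Step 1 — factor the characteristic polynomial to read off the algebraic multiplicities:
  χ_A(x) = (x + 3)^3

Step 2 — compute geometric multiplicities via the rank-nullity identity g(λ) = n − rank(A − λI):
  rank(A − (-3)·I) = 2, so dim ker(A − (-3)·I) = n − 2 = 1

Summary:
  λ = -3: algebraic multiplicity = 3, geometric multiplicity = 1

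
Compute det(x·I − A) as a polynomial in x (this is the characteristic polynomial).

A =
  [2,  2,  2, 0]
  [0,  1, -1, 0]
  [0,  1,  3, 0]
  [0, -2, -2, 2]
x^4 - 8*x^3 + 24*x^2 - 32*x + 16

Expanding det(x·I − A) (e.g. by cofactor expansion or by noting that A is similar to its Jordan form J, which has the same characteristic polynomial as A) gives
  χ_A(x) = x^4 - 8*x^3 + 24*x^2 - 32*x + 16
which factors as (x - 2)^4. The eigenvalues (with algebraic multiplicities) are λ = 2 with multiplicity 4.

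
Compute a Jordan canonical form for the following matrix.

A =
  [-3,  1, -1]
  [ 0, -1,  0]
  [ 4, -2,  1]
J_2(-1) ⊕ J_1(-1)

The characteristic polynomial is
  det(x·I − A) = x^3 + 3*x^2 + 3*x + 1 = (x + 1)^3

Eigenvalues and multiplicities (the geometric multiplicity of λ is n − rank(A − λI), which equals the number of Jordan blocks for λ):
  λ = -1: algebraic multiplicity = 3, geometric multiplicity = 2

Determining the block sizes for each eigenvalue:
  λ = -1: 2 blocks summing to 3 forces exactly one block of size 2 and the rest size 1 → block sizes [2, 1]

Assembling the blocks gives a Jordan form
J =
  [-1,  1,  0]
  [ 0, -1,  0]
  [ 0,  0, -1]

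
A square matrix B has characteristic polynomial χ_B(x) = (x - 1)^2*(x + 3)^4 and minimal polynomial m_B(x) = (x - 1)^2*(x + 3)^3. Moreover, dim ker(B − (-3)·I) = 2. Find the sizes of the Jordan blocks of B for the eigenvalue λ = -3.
Block sizes for λ = -3: [3, 1]

Step 1 — from the characteristic polynomial, algebraic multiplicity of λ = -3 is 4. From dim ker(B − (-3)·I) = 2, there are exactly 2 Jordan blocks for λ = -3.
Step 2 — from the minimal polynomial, the factor (x + 3)^3 tells us the largest block for λ = -3 has size 3.
Step 3 — with total size 4, 2 blocks, and largest block 3, the block sizes (in nonincreasing order) are [3, 1].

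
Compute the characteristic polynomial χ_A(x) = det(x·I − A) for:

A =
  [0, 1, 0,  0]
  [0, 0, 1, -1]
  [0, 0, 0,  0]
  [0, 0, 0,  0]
x^4

Expanding det(x·I − A) (e.g. by cofactor expansion or by noting that A is similar to its Jordan form J, which has the same characteristic polynomial as A) gives
  χ_A(x) = x^4
which factors as x^4. The eigenvalues (with algebraic multiplicities) are λ = 0 with multiplicity 4.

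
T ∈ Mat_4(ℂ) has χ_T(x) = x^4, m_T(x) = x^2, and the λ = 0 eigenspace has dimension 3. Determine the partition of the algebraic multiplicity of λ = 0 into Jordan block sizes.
Block sizes for λ = 0: [2, 1, 1]

Step 1 — from the characteristic polynomial, algebraic multiplicity of λ = 0 is 4. From dim ker(T − (0)·I) = 3, there are exactly 3 Jordan blocks for λ = 0.
Step 2 — from the minimal polynomial, the factor (x − 0)^2 tells us the largest block for λ = 0 has size 2.
Step 3 — with total size 4, 3 blocks, and largest block 2, the block sizes (in nonincreasing order) are [2, 1, 1].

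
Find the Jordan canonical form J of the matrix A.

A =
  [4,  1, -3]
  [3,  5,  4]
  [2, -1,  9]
J_3(6)

The characteristic polynomial is
  det(x·I − A) = x^3 - 18*x^2 + 108*x - 216 = (x - 6)^3

Eigenvalues and multiplicities (the geometric multiplicity of λ is n − rank(A − λI), which equals the number of Jordan blocks for λ):
  λ = 6: algebraic multiplicity = 3, geometric multiplicity = 1

Determining the block sizes for each eigenvalue:
  λ = 6: one block (gm = 1), so the single block has size am = 3 → block sizes [3]

Assembling the blocks gives a Jordan form
J =
  [6, 1, 0]
  [0, 6, 1]
  [0, 0, 6]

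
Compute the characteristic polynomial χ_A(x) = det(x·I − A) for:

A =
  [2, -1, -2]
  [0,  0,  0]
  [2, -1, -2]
x^3

Expanding det(x·I − A) (e.g. by cofactor expansion or by noting that A is similar to its Jordan form J, which has the same characteristic polynomial as A) gives
  χ_A(x) = x^3
which factors as x^3. The eigenvalues (with algebraic multiplicities) are λ = 0 with multiplicity 3.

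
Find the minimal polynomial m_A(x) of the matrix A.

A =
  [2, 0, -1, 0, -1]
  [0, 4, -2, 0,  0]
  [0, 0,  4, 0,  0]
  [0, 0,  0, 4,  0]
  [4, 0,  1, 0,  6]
x^3 - 12*x^2 + 48*x - 64

The characteristic polynomial is χ_A(x) = (x - 4)^5, so the eigenvalues are known. The minimal polynomial is
  m_A(x) = Π_λ (x − λ)^{k_λ}
where k_λ is the size of the *largest* Jordan block for λ (equivalently, the smallest k with (A − λI)^k v = 0 for every generalised eigenvector v of λ).

  λ = 4: largest Jordan block has size 3, contributing (x − 4)^3

So m_A(x) = (x - 4)^3 = x^3 - 12*x^2 + 48*x - 64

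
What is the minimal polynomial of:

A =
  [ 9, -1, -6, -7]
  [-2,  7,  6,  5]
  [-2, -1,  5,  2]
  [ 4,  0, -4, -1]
x^3 - 15*x^2 + 75*x - 125

The characteristic polynomial is χ_A(x) = (x - 5)^4, so the eigenvalues are known. The minimal polynomial is
  m_A(x) = Π_λ (x − λ)^{k_λ}
where k_λ is the size of the *largest* Jordan block for λ (equivalently, the smallest k with (A − λI)^k v = 0 for every generalised eigenvector v of λ).

  λ = 5: largest Jordan block has size 3, contributing (x − 5)^3

So m_A(x) = (x - 5)^3 = x^3 - 15*x^2 + 75*x - 125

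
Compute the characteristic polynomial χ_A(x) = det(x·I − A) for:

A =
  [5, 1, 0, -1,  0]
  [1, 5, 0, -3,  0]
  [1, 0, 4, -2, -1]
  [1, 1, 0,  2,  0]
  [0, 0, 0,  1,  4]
x^5 - 20*x^4 + 160*x^3 - 640*x^2 + 1280*x - 1024

Expanding det(x·I − A) (e.g. by cofactor expansion or by noting that A is similar to its Jordan form J, which has the same characteristic polynomial as A) gives
  χ_A(x) = x^5 - 20*x^4 + 160*x^3 - 640*x^2 + 1280*x - 1024
which factors as (x - 4)^5. The eigenvalues (with algebraic multiplicities) are λ = 4 with multiplicity 5.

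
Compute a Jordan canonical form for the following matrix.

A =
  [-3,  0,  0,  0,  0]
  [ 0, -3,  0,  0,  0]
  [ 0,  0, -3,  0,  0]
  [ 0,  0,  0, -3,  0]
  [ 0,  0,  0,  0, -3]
J_1(-3) ⊕ J_1(-3) ⊕ J_1(-3) ⊕ J_1(-3) ⊕ J_1(-3)

The characteristic polynomial is
  det(x·I − A) = x^5 + 15*x^4 + 90*x^3 + 270*x^2 + 405*x + 243 = (x + 3)^5

Eigenvalues and multiplicities (the geometric multiplicity of λ is n − rank(A − λI), which equals the number of Jordan blocks for λ):
  λ = -3: algebraic multiplicity = 5, geometric multiplicity = 5

Determining the block sizes for each eigenvalue:
  λ = -3: gm = am = 5, so every block has size 1 → block sizes [1, 1, 1, 1, 1]

Assembling the blocks gives a Jordan form
J =
  [-3,  0,  0,  0,  0]
  [ 0, -3,  0,  0,  0]
  [ 0,  0, -3,  0,  0]
  [ 0,  0,  0, -3,  0]
  [ 0,  0,  0,  0, -3]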